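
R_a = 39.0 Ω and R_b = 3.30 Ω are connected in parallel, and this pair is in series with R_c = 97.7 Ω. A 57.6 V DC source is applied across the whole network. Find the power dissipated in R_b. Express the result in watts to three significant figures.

0.917 W

Combine R_a and R_b into their parallel equivalent first, reducing the network to two series resistors.
R_p = (39.0×3.30)/(39.0+3.30) = 3.043 Ω
R_total = R_p + 97.7 = 3.043 + 97.7 = 100.7 Ω
I = V / R_total = 57.6 / 100.7 = 0.5718 A
Voltage across the parallel pair: V_p = I × R_p = 0.5718 × 3.043 = 1.740 V
Use P = V²/R for R_b with V = V_p.
P_R_b = (1.740)² / 3.30 = 0.9170 W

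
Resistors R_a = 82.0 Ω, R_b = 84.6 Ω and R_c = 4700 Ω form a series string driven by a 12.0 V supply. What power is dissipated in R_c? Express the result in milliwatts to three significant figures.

Every series element carries the same I. Get I from the total resistance, then P = I² × R_c.
R_total = 82.0 + 84.6 + 4700 = 4867 Ω
I = V / R_total = 12.0 / 4867 = 0.002466 A
P_R_c = I² × R_c = (0.002466)² × 4700 = 0.02858 W

28.6 mW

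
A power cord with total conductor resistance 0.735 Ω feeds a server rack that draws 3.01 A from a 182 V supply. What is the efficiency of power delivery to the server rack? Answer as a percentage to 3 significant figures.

98.8 %

The power cord carries the full 3.01 A.
P_line = I² R_line = (3.010)² × 0.735 = 6.659 W
P_source = V I = 182 × 3.010 = 547.8 W; P_load = 541.2 W
η = P_load / P_source = 541.2 / 547.8 = 0.9878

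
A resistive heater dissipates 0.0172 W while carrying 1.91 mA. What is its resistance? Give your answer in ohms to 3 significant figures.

4710 Ω

Rearranging the power relation for the two known quantities gives R = P / I².
R = 0.0172 / (0.001910)² = 4715 Ω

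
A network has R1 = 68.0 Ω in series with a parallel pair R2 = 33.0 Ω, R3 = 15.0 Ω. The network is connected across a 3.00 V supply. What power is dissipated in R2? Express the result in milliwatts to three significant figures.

Replace R2 and R3 with their parallel equivalent so the circuit becomes R1 in series with R_p.
R_p = (33.0×15.0)/(33.0+15.0) = 10.31 Ω
R_total = 68.0 + 10.31 = 78.31 Ω
I = V / R_total = 3.00 / 78.31 = 0.03831 A
Voltage across the parallel pair: V_p = I × R_p = 0.03831 × 10.31 = 0.3951 V
R2 is across V_p, so use P = V²/R for that branch.
P_R2 = (0.3951)² / 33.0 = 0.004729 W

4.73 mW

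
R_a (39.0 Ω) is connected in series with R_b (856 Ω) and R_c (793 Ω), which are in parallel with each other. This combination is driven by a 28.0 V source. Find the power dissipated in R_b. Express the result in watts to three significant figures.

Replace R_b and R_c with their parallel equivalent so the circuit becomes R_a in series with R_p.
R_p = (856×793)/(856+793) = 411.6 Ω
R_total = 39.0 + 411.6 = 450.6 Ω
I = V / R_total = 28.0 / 450.6 = 0.06213 A
Voltage across the parallel pair: V_p = I × R_p = 0.06213 × 411.6 = 25.58 V
R_b is across V_p, so use P = V²/R for that branch.
P_R_b = (25.58)² / 856 = 0.7642 W

0.764 W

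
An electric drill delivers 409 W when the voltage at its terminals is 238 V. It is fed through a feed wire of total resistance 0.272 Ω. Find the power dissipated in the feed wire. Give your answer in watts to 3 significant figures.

0.803 W

The feed wire and load are in series, so the same current flows in both; the loss is I²R_line.
I = P / V = 409 / 238 = 1.718 A through the feed wire.
P_line = I² R_line = (1.718)² × 0.272 = 0.8033 W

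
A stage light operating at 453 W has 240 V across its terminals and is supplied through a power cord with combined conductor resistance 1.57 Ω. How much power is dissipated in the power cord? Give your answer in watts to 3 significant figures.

5.59 W

Only the current and the line resistance are needed for the I²R loss.
I = P / V = 453 / 240 = 1.887 A through the power cord.
P_line = I² R_line = (1.887)² × 1.57 = 5.593 W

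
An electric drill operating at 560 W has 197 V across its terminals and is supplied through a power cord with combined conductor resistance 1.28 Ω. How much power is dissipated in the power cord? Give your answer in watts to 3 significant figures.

The power cord and load are in series, so the same current flows in both; the loss is I²R_line.
I = P / V = 560 / 197 = 2.843 A through the power cord.
P_line = I² R_line = (2.843)² × 1.28 = 10.34 W

10.3 W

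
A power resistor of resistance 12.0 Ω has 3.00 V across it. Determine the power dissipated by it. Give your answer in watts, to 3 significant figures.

0.750 W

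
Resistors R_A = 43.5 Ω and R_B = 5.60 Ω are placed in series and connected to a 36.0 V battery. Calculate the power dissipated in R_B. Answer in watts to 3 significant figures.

The current is common to all series resistors; compute it, then apply P = I²R for the target.
R_total = 43.5 + 5.60 = 49.10 Ω
I = V / R_total = 36.0 / 49.10 = 0.7332 A
P_R_B = I² × R_B = (0.7332)² × 5.60 = 3.010 W

3.01 W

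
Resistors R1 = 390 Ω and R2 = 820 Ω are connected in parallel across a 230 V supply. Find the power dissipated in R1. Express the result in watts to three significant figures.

136 W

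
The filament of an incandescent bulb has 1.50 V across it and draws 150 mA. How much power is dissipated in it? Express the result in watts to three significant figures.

Both the voltage across and the current through the element are known, so P = V I applies directly.
P = 1.50 V × 0.1500 A = 0.2250 W

0.225 W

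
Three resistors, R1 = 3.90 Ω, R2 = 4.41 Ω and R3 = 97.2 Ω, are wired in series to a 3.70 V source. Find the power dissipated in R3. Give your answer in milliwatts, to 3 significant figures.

120 mW

Every series element carries the same I. Get I from the total resistance, then P = I² × R3.
R_total = 3.90 + 4.41 + 97.2 = 105.5 Ω
I = V / R_total = 3.70 / 105.5 = 0.03507 A
P_R3 = I² × R3 = (0.03507)² × 97.2 = 0.1195 W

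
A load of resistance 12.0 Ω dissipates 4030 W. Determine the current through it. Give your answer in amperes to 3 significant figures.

From P = V I = I²R = V²/R, with the two given quantities we get I = √(P / R).
I = √(4030 / 12.0) = 18.33 A

18.3 A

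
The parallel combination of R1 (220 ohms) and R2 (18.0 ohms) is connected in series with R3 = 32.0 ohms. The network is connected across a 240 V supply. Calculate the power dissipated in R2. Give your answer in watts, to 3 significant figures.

Collapse the R1‖R2 pair into one equivalent R_p; then R_p and R3 form a series string.
R_p = (220×18.0)/(220+18.0) = 16.64 Ω
R_total = R_p + 32.0 = 16.64 + 32.0 = 48.64 Ω
I = V / R_total = 240 / 48.64 = 4.934 A
Voltage across the parallel pair: V_p = I × R_p = 4.934 × 16.64 = 82.10 V
Use P = V²/R for R2 with V = V_p.
P_R2 = (82.10)² / 18.0 = 374.5 W

374 W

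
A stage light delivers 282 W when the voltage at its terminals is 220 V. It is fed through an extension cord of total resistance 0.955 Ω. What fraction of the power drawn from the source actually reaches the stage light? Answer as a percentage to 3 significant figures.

99.4 %

I = P / V = 282 / 220 = 1.282 A through the extension cord.
P_line = I² R_line = (1.282)² × 0.955 = 1.569 W
P_source = P_load + P_line = 282.0 + 1.569 = 283.6 W
η = P_load / P_source = 282.0 / 283.6 = 0.9945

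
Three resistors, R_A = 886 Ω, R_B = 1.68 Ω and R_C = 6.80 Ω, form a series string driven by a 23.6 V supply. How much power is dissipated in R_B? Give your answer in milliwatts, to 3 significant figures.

The current is common to all series resistors; compute it, then apply P = I²R for the target.
R_total = 886 + 1.68 + 6.80 = 894.5 Ω
I = V / R_total = 23.6 / 894.5 = 0.02638 A
P_R_B = I² × R_B = (0.02638)² × 1.68 = 0.001169 W

1.17 mW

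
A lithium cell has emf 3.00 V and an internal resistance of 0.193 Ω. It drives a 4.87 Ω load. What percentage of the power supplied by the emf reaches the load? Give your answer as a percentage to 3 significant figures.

Efficiency is P_load / P_total. With a series r and R sharing the same I, P = I²R for each, so η = R/(R+r).
η = R / (R + r) = 4.87 / (4.87 + 0.193) = 0.9619

96.2 %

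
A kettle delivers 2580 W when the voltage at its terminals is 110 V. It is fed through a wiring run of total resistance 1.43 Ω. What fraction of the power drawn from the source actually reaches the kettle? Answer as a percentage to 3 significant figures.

76.6 %

I = P / V = 2580 / 110 = 23.45 A through the wiring run.
P_line = I² R_line = (23.45)² × 1.43 = 786.7 W
P_source = P_load + P_line = 2580 + 786.7 = 3367 W
η = P_load / P_source = 2580 / 3367 = 0.7663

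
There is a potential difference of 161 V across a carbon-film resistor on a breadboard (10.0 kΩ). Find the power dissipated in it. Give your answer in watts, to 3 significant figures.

We know the drop across the element and its resistance — P = V²/R, one step.
P = (161 V)² / 10000 Ω = 2.592 W

2.59 W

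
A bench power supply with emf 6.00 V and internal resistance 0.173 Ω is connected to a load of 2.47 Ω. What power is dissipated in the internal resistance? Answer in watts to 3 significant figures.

0.892 W

The source's internal resistance is just another series element carrying I; its dissipation is I²r.
I = ε / (r + R) = 6.00 / (0.173 + 2.47) = 2.270 A
P_int = I² r = (2.270)² × 0.173 = 0.8916 W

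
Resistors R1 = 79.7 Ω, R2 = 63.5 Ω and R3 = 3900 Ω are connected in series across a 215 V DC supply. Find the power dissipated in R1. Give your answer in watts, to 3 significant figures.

Series elements share the same current, so find I first, then use P = I²R.
R_total = 79.7 + 63.5 + 3900 = 4043 Ω
I = V / R_total = 215 / 4043 = 0.05318 A
P_R1 = I² × R1 = (0.05318)² × 79.7 = 0.2254 W

0.225 W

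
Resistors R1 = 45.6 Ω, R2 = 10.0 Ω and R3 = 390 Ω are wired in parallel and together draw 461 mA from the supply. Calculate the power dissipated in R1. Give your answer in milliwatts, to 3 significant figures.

301 mW

We need the common branch voltage; get it from I_total × R_eq, then P = V²/R for the branch.
1/R_eq = 1/45.6 + 1/10.0 + 1/390 ⇒ R_eq = 8.033 Ω
V = I_total × R_eq = 0.4610 × 8.033 = 3.703 V
P_R1 = V² / R1 = (3.703)² / 45.6 = 0.3007 W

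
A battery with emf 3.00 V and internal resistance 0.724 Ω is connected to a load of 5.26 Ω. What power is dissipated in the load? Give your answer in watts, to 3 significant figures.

With r and R in series, I = ε/(r+R); the load dissipates I²R.
I = ε / (r + R) = 3.00 / (0.724 + 5.26) = 0.5013 A
P_load = I² R = (0.5013)² × 5.26 = 1.322 W

1.32 W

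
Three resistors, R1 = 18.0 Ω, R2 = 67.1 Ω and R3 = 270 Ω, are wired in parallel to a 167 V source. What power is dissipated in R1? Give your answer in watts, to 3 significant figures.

1550 W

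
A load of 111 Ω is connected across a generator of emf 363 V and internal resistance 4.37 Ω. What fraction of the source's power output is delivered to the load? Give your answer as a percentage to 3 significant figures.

η = P_load/(P_load+P_int) = I²R/(I²R+I²r) = R/(R+r) — the I² cancels for series elements.
η = R / (R + r) = 111 / (111 + 4.37) = 0.9621

96.2 %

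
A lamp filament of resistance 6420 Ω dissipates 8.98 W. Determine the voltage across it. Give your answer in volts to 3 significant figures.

240 V

Inverting the appropriate power form: V = √(P R).
V = √(8.98 × 6420) = 240.1 V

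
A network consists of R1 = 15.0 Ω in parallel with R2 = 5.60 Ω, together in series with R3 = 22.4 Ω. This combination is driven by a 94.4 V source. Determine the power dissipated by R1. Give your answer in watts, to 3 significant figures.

Collapse the R1‖R2 pair into one equivalent R_p; then R_p and R3 form a series string.
R_p = (15.0×5.60)/(15.0+5.60) = 4.078 Ω
R_total = R_p + 22.4 = 4.078 + 22.4 = 26.48 Ω
I = V / R_total = 94.4 / 26.48 = 3.565 A
Voltage across the parallel pair: V_p = I × R_p = 3.565 × 4.078 = 14.54 V
Use P = V²/R for R1 with V = V_p.
P_R1 = (14.54)² / 15.0 = 14.09 W

14.1 W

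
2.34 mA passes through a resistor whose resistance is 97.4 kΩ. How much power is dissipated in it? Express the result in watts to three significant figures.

0.533 W

With I and R stated, P = I²R applies in one step.
P = (0.002340 A)² × 97400 Ω = 0.5333 W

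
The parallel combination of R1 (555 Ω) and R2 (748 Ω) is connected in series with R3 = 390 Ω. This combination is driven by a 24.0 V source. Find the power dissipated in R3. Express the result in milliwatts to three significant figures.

Combine R1 and R2 into their parallel equivalent first, reducing the network to two series resistors.
R_p = (555×748)/(555+748) = 318.6 Ω
R_total = R_p + 390 = 318.6 + 390 = 708.6 Ω
I = V / R_total = 24.0 / 708.6 = 0.03387 A
All the supply current flows through R3; use P = I²R3.
P_R3 = (0.03387)² × 390 = 0.4474 W

447 mW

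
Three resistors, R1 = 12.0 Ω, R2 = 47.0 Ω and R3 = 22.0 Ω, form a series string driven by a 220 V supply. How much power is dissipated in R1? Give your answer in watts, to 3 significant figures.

88.5 W

Every series element carries the same I. Get I from the total resistance, then P = I² × R1.
R_total = 12.0 + 47.0 + 22.0 = 81.00 Ω
I = V / R_total = 220 / 81.00 = 2.716 A
P_R1 = I² × R1 = (2.716)² × 12.0 = 88.52 W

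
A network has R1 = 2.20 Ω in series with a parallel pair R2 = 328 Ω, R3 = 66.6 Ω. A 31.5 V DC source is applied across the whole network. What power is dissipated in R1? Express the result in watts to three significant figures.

0.659 W

Collapse R2‖R3 to a single equivalent, reducing the network to two series elements.
R_p = (328×66.6)/(328+66.6) = 55.36 Ω
R_total = 2.20 + 55.36 = 57.56 Ω
I = V / R_total = 31.5 / 57.56 = 0.5473 A
All the current flows through R1; use P = I²R.
P_R1 = (0.5473)² × 2.20 = 0.6589 W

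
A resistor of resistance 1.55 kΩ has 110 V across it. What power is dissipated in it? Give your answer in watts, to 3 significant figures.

7.81 W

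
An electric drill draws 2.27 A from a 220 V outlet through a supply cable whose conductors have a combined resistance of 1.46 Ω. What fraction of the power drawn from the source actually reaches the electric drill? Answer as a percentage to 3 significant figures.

98.5 %

The supply cable carries the full 2.27 A.
P_line = I² R_line = (2.270)² × 1.46 = 7.523 W
P_source = V I = 220 × 2.270 = 499.4 W; P_load = 491.9 W
η = P_load / P_source = 491.9 / 499.4 = 0.9849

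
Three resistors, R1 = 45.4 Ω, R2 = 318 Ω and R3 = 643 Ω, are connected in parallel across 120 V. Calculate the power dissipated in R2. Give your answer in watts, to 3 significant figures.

45.3 W

The supply voltage appears across each parallel branch — just use P = V²/R2.
P_R2 = V² / R2 = (120)² / 318 Ω = 45.28 W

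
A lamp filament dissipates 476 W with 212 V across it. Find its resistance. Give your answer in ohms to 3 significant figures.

94.4 Ω

Inverting the appropriate power form: R = V² / P.
R = (212)² / 476 = 94.42 Ω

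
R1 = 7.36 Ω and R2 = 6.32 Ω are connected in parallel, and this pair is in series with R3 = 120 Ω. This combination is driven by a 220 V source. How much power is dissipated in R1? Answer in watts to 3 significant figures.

4.99 W

Combine R1 and R2 into their parallel equivalent first, reducing the network to two series resistors.
R_p = (7.36×6.32)/(7.36+6.32) = 3.400 Ω
R_total = R_p + 120 = 3.400 + 120 = 123.4 Ω
I = V / R_total = 220 / 123.4 = 1.783 A
Voltage across the parallel pair: V_p = I × R_p = 1.783 × 3.400 = 6.062 V
R1 sits across V_p; its power is V_p²/R.
P_R1 = (6.062)² / 7.36 = 4.993 W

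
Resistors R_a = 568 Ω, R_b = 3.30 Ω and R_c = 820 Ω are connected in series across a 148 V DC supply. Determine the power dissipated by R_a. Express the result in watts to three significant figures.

Every series element carries the same I. Get I from the total resistance, then P = I² × R_a.
R_total = 568 + 3.30 + 820 = 1391 Ω
I = V / R_total = 148 / 1391 = 0.1064 A
P_R_a = I² × R_a = (0.1064)² × 568 = 6.427 W

6.43 W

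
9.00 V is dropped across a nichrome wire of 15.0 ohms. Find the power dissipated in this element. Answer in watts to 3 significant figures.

V and R are stated; P = V²/R avoids computing the current.
P = (9.00 V)² / 15.0 Ω = 5.400 W

5.40 W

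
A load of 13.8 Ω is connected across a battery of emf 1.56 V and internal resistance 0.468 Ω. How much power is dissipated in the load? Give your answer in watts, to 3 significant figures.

Load and internal resistance form a series loop — compute the loop current, then the load power via I²R.
I = ε / (r + R) = 1.56 / (0.468 + 13.8) = 0.1093 A
P_load = I² R = (0.1093)² × 13.8 = 0.1650 W

0.165 W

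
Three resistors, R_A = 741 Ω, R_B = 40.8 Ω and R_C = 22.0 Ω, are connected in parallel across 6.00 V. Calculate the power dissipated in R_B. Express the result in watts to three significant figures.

0.882 W

Each parallel branch sees the full supply voltage, so P = V²/R applies directly to the target branch.
P_R_B = V² / R_B = (6.00)² / 40.8 Ω = 0.8824 W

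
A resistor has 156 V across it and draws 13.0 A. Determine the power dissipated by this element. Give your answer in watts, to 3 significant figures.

Since both terminal voltage and current are stated, P = V I gives the power in one step.
P = 156 V × 13.00 A = 2028 W

2030 W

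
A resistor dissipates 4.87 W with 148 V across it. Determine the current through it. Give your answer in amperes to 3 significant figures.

0.0329 A

Rearranging the power relation for the two known quantities gives I = P / V.
I = 4.87 / 148 = 0.03291 A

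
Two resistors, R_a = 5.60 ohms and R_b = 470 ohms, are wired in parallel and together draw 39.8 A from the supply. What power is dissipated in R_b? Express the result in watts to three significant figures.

103 W

Only the total current is stated, so first find the parallel equivalent to get the voltage across the combination.
1/R_eq = 1/5.60 + 1/470 ⇒ R_eq = 5.534 Ω
V = I_total × R_eq = 39.80 × 5.534 = 220.3 V
P_R_b = V² / R_b = (220.3)² / 470 = 103.2 W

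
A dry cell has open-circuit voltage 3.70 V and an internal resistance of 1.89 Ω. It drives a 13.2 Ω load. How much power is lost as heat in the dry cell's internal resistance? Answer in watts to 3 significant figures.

Internal loss is I²r, with I set by the total series resistance r+R.
I = ε / (r + R) = 3.70 / (1.89 + 13.2) = 0.2452 A
P_int = I² r = (0.2452)² × 1.89 = 0.1136 W

0.114 W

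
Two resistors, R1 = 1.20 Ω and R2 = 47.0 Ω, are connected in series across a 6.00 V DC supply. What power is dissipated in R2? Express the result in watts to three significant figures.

0.728 W

Series elements share the same current, so find I first, then use P = I²R.
R_total = 1.20 + 47.0 = 48.20 Ω
I = V / R_total = 6.00 / 48.20 = 0.1245 A
P_R2 = I² × R2 = (0.1245)² × 47.0 = 0.7283 W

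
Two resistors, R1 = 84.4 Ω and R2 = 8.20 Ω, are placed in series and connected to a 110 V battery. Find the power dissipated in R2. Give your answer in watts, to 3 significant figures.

11.6 W

Every series element carries the same I. Get I from the total resistance, then P = I² × R2.
R_total = 84.4 + 8.20 = 92.60 Ω
I = V / R_total = 110 / 92.60 = 1.188 A
P_R2 = I² × R2 = (1.188)² × 8.20 = 11.57 W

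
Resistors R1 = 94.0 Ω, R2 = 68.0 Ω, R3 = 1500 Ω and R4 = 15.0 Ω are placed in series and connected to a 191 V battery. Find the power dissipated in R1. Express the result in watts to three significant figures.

1.22 W

In a series string the same current flows through every resistor — find that current, then P = I²R for the one we want.
R_total = 94.0 + 68.0 + 1500 + 15.0 = 1677 Ω
I = V / R_total = 191 / 1677 = 0.1139 A
P_R1 = I² × R1 = (0.1139)² × 94.0 = 1.219 W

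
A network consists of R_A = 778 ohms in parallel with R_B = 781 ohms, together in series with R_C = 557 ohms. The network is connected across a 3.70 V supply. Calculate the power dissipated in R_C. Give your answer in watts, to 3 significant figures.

First find R_p for the parallel pair, then treat R_p + R_C as a series loop.
R_p = (778×781)/(778+781) = 389.7 Ω
R_total = R_p + 557 = 389.7 + 557 = 946.7 Ω
I = V / R_total = 3.70 / 946.7 = 0.003908 A
R_C is the series element, so its power is I²R.
P_R_C = (0.003908)² × 557 = 0.008507 W

0.00851 W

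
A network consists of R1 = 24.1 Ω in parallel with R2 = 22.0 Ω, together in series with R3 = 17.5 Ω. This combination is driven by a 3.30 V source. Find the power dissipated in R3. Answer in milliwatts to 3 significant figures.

227 mW

Collapse the R1‖R2 pair into one equivalent R_p; then R_p and R3 form a series string.
R_p = (24.1×22.0)/(24.1+22.0) = 11.50 Ω
R_total = R_p + 17.5 = 11.50 + 17.5 = 29.00 Ω
I = V / R_total = 3.30 / 29.00 = 0.1138 A
R3 is the series element, so its power is I²R.
P_R3 = (0.1138)² × 17.5 = 0.2266 W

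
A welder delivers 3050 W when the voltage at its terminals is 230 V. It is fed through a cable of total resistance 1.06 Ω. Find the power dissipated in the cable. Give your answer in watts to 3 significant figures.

Line loss is just I²R for the cable — we know both I and R_line directly.
I = P / V = 3050 / 230 = 13.26 A through the cable.
P_line = I² R_line = (13.26)² × 1.06 = 186.4 W

186 W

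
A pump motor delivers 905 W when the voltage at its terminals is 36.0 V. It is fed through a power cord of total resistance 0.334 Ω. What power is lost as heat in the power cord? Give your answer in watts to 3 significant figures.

The power cord is a series resistance carrying the load current; its dissipation is I²R_line.
I = P / V = 905 / 36.0 = 25.14 A through the power cord.
P_line = I² R_line = (25.14)² × 0.334 = 211.1 W

211 W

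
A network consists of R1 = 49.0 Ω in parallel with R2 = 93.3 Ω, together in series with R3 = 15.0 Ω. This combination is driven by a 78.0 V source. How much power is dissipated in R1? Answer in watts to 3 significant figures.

57.7 W

First find R_p for the parallel pair, then treat R_p + R3 as a series loop.
R_p = (49.0×93.3)/(49.0+93.3) = 32.13 Ω
R_total = R_p + 15.0 = 32.13 + 15.0 = 47.13 Ω
I = V / R_total = 78.0 / 47.13 = 1.655 A
Voltage across the parallel pair: V_p = I × R_p = 1.655 × 32.13 = 53.17 V
Use P = V²/R for R1 with V = V_p.
P_R1 = (53.17)² / 49.0 = 57.70 W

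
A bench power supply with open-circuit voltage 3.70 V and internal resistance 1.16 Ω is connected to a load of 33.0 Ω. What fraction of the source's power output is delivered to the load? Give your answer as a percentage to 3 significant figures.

η = P_load/(P_load+P_int) = I²R/(I²R+I²r) = R/(R+r) — the I² cancels for series elements.
η = R / (R + r) = 33.0 / (33.0 + 1.16) = 0.9660

96.6 %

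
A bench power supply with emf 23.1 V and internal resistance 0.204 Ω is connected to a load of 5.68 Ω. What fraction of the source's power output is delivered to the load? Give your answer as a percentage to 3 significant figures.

96.5 %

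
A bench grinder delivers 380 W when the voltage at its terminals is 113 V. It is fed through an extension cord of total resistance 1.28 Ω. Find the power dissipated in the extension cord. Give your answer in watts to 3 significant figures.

14.5 W

Line loss is just I²R for the cable — we know both I and R_line directly.
I = P / V = 380 / 113 = 3.363 A through the extension cord.
P_line = I² R_line = (3.363)² × 1.28 = 14.48 W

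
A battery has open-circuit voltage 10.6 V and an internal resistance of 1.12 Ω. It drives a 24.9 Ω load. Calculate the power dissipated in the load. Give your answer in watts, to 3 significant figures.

4.13 W

With r and R in series, I = ε/(r+R); the load dissipates I²R.
I = ε / (r + R) = 10.6 / (1.12 + 24.9) = 0.4074 A
P_load = I² R = (0.4074)² × 24.9 = 4.132 W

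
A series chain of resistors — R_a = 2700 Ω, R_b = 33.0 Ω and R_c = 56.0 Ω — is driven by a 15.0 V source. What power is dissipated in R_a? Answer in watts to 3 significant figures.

In a series string the same current flows through every resistor — find that current, then P = I²R for the one we want.
R_total = 2700 + 33.0 + 56.0 = 2789 Ω
I = V / R_total = 15.0 / 2789 = 0.005378 A
P_R_a = I² × R_a = (0.005378)² × 2700 = 0.07810 W

0.0781 W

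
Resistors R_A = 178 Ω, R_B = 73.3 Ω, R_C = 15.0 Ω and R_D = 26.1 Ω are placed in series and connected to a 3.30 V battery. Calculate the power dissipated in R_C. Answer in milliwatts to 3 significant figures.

Since the resistors are in series they all carry the loop current I = V/R_total; the power in any one is I²R.
R_total = 178 + 73.3 + 15.0 + 26.1 = 292.4 Ω
I = V / R_total = 3.30 / 292.4 = 0.01129 A
P_R_C = I² × R_C = (0.01129)² × 15.0 = 0.001911 W

1.91 mW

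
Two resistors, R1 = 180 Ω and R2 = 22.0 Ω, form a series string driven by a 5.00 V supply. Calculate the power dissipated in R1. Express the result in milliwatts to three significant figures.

110 mW

In a series string the same current flows through every resistor — find that current, then P = I²R for the one we want.
R_total = 180 + 22.0 = 202.0 Ω
I = V / R_total = 5.00 / 202.0 = 0.02475 A
P_R1 = I² × R1 = (0.02475)² × 180 = 0.1103 W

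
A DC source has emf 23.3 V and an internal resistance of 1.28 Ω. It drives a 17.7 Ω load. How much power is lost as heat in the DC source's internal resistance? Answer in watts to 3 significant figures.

The internal resistance carries the same current as the load; P_int = I²r.
I = ε / (r + R) = 23.3 / (1.28 + 17.7) = 1.228 A
P_int = I² r = (1.228)² × 1.28 = 1.929 W

1.93 W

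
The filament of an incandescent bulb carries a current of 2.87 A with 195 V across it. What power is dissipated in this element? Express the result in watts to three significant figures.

560 W

V and I are known directly — P = V I, no intermediate step needed.
P = 195 V × 2.870 A = 559.6 W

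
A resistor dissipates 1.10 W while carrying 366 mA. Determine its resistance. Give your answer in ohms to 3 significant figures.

8.21 Ω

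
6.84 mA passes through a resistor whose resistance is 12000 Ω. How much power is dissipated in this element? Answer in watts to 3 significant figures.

Knowing I and R, the power is just I²R — no need to find V first.
P = (0.006840 A)² × 12000 Ω = 0.5614 W

0.561 W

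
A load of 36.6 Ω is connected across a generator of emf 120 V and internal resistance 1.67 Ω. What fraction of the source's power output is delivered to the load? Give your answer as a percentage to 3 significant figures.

Both r and R carry the same current, so the power split is just the resistance split: η = R/(R+r).
η = R / (R + r) = 36.6 / (36.6 + 1.67) = 0.9564

95.6 %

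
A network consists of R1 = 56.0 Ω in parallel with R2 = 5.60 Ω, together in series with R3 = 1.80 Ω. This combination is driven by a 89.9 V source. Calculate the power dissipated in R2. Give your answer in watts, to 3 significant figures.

First find R_p for the parallel pair, then treat R_p + R3 as a series loop.
R_p = (56.0×5.60)/(56.0+5.60) = 5.091 Ω
R_total = R_p + 1.80 = 5.091 + 1.80 = 6.891 Ω
I = V / R_total = 89.9 / 6.891 = 13.05 A
Voltage across the parallel pair: V_p = I × R_p = 13.05 × 5.091 = 66.42 V
R2 sits across V_p; its power is V_p²/R.
P_R2 = (66.42)² / 5.60 = 787.7 W

788 W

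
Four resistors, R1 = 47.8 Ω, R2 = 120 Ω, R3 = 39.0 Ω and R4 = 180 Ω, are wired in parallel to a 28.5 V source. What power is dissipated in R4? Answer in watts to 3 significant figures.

The supply voltage appears across each parallel branch — just use P = V²/R4.
P_R4 = V² / R4 = (28.5)² / 180 Ω = 4.513 W

4.51 W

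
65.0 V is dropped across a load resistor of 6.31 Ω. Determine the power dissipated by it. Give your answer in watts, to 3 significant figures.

We know the drop across the element and its resistance — P = V²/R, one step.
P = (65.0 V)² / 6.31 Ω = 669.6 W

670 W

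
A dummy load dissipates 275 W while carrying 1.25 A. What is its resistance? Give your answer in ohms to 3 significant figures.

176 Ω

Inverting the appropriate power form: R = P / I².
R = 275 / (1.250)² = 176.0 Ω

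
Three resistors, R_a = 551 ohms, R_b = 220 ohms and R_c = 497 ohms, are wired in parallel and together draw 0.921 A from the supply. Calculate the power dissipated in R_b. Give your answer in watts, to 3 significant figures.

Parallel branches share V, not I — compute V via R_eq, then use V²/R for the target branch.
1/R_eq = 1/551 + 1/220 + 1/497 ⇒ R_eq = 119.4 Ω
V = I_total × R_eq = 0.9210 × 119.4 = 110.0 V
P_R_b = V² / R_b = (110.0)² / 220 = 55.00 W

55.0 W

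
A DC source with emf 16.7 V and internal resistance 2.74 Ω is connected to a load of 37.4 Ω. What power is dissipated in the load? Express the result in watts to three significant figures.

The internal resistance and the load are in series, so the same I flows through both; get I from ε/(r+R), then I²R for the load.
I = ε / (r + R) = 16.7 / (2.74 + 37.4) = 0.4160 A
P_load = I² R = (0.4160)² × 37.4 = 6.474 W

6.47 W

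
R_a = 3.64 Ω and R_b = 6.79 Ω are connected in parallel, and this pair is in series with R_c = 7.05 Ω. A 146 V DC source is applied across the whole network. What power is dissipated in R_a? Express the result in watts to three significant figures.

371 W

First find R_p for the parallel pair, then treat R_p + R_c as a series loop.
R_p = (3.64×6.79)/(3.64+6.79) = 2.370 Ω
R_total = R_p + 7.05 = 2.370 + 7.05 = 9.420 Ω
I = V / R_total = 146 / 9.420 = 15.50 A
Voltage across the parallel pair: V_p = I × R_p = 15.50 × 2.370 = 36.73 V
R_a has V_p across it, so P = V_p²/R_a.
P_R_a = (36.73)² / 3.64 = 370.6 W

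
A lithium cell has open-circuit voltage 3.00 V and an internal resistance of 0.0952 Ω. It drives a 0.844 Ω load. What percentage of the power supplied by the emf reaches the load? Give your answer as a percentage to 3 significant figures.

89.9 %

The source delivers εI, of which I²R reaches the load and I²r is lost; since I is common, η = R/(R+r).
η = R / (R + r) = 0.844 / (0.844 + 0.0952) = 0.8986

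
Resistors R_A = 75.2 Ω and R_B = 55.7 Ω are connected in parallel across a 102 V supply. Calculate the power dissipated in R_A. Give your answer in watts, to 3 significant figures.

Parallel branches share the same voltage; P = V²/R gives the branch power in one step.
P_R_A = V² / R_A = (102)² / 75.2 Ω = 138.4 W

138 W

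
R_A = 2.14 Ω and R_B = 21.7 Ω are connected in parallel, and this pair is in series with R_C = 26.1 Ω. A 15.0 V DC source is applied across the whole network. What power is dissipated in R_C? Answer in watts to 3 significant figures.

7.46 W

First find R_p for the parallel pair, then treat R_p + R_C as a series loop.
R_p = (2.14×21.7)/(2.14+21.7) = 1.948 Ω
R_total = R_p + 26.1 = 1.948 + 26.1 = 28.05 Ω
I = V / R_total = 15.0 / 28.05 = 0.5348 A
R_C carries the full series current, so P = I²R.
P_R_C = (0.5348)² × 26.1 = 7.465 W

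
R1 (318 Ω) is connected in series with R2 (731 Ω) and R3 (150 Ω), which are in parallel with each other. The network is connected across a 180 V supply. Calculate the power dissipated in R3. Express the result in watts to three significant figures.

Reduce the parallel pair to R_p first; the network is then a simple series string.
R_p = (731×150)/(731+150) = 124.5 Ω
R_total = 318 + 124.5 = 442.5 Ω
I = V / R_total = 180 / 442.5 = 0.4068 A
Voltage across the parallel pair: V_p = I × R_p = 0.4068 × 124.5 = 50.63 V
R3 is across V_p, so use P = V²/R for that branch.
P_R3 = (50.63)² / 150 = 17.09 W

17.1 W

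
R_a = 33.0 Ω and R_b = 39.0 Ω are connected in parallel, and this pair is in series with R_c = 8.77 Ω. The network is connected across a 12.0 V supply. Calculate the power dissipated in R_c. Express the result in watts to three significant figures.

Combine R_a and R_b into their parallel equivalent first, reducing the network to two series resistors.
R_p = (33.0×39.0)/(33.0+39.0) = 17.88 Ω
R_total = R_p + 8.77 = 17.88 + 8.77 = 26.64 Ω
I = V / R_total = 12.0 / 26.64 = 0.4504 A
R_c is the series element, so its power is I²R.
P_R_c = (0.4504)² × 8.77 = 1.779 W

1.78 W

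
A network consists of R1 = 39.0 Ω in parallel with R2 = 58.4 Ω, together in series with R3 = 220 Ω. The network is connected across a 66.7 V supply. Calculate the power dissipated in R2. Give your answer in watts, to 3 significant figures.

0.703 W

Collapse the R1‖R2 pair into one equivalent R_p; then R_p and R3 form a series string.
R_p = (39.0×58.4)/(39.0+58.4) = 23.38 Ω
R_total = R_p + 220 = 23.38 + 220 = 243.4 Ω
I = V / R_total = 66.7 / 243.4 = 0.2741 A
Voltage across the parallel pair: V_p = I × R_p = 0.2741 × 23.38 = 6.408 V
Use P = V²/R for R2 with V = V_p.
P_R2 = (6.408)² / 58.4 = 0.7032 W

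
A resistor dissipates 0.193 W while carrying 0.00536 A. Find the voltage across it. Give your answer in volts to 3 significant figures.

From P = V I = I²R = V²/R, with the two given quantities we get V = P / I.
V = 0.193 / 0.005360 = 36.01 V

36.0 V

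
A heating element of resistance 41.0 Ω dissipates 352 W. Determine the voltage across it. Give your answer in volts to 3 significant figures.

120 V

The two known quantities fix the third via V = √(P R).
V = √(352 × 41.0) = 120.1 V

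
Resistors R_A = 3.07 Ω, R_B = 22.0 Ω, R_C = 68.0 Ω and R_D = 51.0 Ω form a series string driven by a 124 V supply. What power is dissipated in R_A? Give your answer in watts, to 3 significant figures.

Series elements share the same current, so find I first, then use P = I²R.
R_total = 3.07 + 22.0 + 68.0 + 51.0 = 144.1 Ω
I = V / R_total = 124 / 144.1 = 0.8607 A
P_R_A = I² × R_A = (0.8607)² × 3.07 = 2.274 W

2.27 W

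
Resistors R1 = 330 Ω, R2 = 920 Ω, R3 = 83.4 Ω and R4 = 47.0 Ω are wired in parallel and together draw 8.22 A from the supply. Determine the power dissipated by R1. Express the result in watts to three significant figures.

The branches share the same voltage, but only the total current is given — find V from the equivalent resistance first.
1/R_eq = 1/330 + 1/920 + 1/83.4 + 1/47.0 ⇒ R_eq = 26.75 Ω
V = I_total × R_eq = 8.220 × 26.75 = 219.9 V
P_R1 = V² / R1 = (219.9)² / 330 = 146.5 W

147 W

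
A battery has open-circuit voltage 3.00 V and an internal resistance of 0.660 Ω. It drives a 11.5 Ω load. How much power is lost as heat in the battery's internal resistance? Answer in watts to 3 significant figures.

Internal loss is I²r, with I set by the total series resistance r+R.
I = ε / (r + R) = 3.00 / (0.660 + 11.5) = 0.2467 A
P_int = I² r = (0.2467)² × 0.660 = 0.04017 W

0.0402 W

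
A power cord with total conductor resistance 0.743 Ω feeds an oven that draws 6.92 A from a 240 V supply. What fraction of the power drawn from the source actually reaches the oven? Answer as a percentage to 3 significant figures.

The power cord carries the full 6.92 A.
P_line = I² R_line = (6.920)² × 0.743 = 35.58 W
P_source = V I = 240 × 6.920 = 1661 W; P_load = 1625 W
η = P_load / P_source = 1625 / 1661 = 0.9786

97.9 %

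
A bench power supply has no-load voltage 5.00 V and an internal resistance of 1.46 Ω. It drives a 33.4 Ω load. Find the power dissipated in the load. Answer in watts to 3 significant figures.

The internal resistance and the load are in series, so the same I flows through both; get I from ε/(r+R), then I²R for the load.
I = ε / (r + R) = 5.00 / (1.46 + 33.4) = 0.1434 A
P_load = I² R = (0.1434)² × 33.4 = 0.6871 W

0.687 W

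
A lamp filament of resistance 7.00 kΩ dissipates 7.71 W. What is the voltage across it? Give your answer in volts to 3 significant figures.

Rearranging the power relation for the two known quantities gives V = √(P R).
V = √(7.71 × 7000) = 232.3 V

232 V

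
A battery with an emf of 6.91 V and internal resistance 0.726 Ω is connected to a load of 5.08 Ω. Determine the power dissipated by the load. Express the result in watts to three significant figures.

7.20 W

Find the circuit current first, then P = I²R for the load (series elements share I).
I = ε / (r + R) = 6.91 / (0.726 + 5.08) = 1.190 A
P_load = I² R = (1.190)² × 5.08 = 7.196 W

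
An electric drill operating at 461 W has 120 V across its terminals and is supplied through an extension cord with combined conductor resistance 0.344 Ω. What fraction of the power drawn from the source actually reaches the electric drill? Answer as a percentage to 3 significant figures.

I = P / V = 461 / 120 = 3.842 A through the extension cord.
P_line = I² R_line = (3.842)² × 0.344 = 5.077 W
P_source = P_load + P_line = 461.0 + 5.077 = 466.1 W
η = P_load / P_source = 461.0 / 466.1 = 0.9891

98.9 %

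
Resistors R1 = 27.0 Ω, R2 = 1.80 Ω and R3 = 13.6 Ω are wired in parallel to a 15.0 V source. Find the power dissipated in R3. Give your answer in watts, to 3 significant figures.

Parallel branches share the same voltage; P = V²/R gives the branch power in one step.
P_R3 = V² / R3 = (15.0)² / 13.6 Ω = 16.54 W

16.5 W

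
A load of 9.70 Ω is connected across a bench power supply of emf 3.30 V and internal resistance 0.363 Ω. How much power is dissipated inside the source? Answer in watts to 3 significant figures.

r is in series with the load, so it carries the full circuit current — the loss in it is I²r.
I = ε / (r + R) = 3.30 / (0.363 + 9.70) = 0.3279 A
P_int = I² r = (0.3279)² × 0.363 = 0.03904 W

0.0390 W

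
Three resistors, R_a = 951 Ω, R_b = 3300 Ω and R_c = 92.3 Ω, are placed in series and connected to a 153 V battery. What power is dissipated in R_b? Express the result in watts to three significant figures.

In a series string the same current flows through every resistor — find that current, then P = I²R for the one we want.
R_total = 951 + 3300 + 92.3 = 4343 Ω
I = V / R_total = 153 / 4343 = 0.03523 A
P_R_b = I² × R_b = (0.03523)² × 3300 = 4.095 W

4.10 W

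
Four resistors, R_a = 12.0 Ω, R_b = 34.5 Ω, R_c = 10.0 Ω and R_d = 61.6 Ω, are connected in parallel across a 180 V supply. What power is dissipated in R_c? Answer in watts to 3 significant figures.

3240 W

Parallel branches share the same voltage; P = V²/R gives the branch power in one step.
P_R_c = V² / R_c = (180)² / 10.0 Ω = 3240 W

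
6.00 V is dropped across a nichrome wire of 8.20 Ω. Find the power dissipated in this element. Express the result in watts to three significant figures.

Voltage and resistance are given, so P = V²/R is the one-step route.
P = (6.00 V)² / 8.20 Ω = 4.390 W

4.39 W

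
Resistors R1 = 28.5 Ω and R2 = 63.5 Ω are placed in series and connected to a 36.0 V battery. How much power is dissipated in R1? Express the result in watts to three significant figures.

4.36 W

Since the resistors are in series they all carry the loop current I = V/R_total; the power in any one is I²R.
R_total = 28.5 + 63.5 = 92.00 Ω
I = V / R_total = 36.0 / 92.00 = 0.3913 A
P_R1 = I² × R1 = (0.3913)² × 28.5 = 4.364 W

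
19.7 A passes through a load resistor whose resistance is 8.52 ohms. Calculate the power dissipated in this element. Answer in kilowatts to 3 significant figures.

3.31 kW

With I and R stated, P = I²R applies in one step.
P = (19.70 A)² × 8.52 Ω = 3307 W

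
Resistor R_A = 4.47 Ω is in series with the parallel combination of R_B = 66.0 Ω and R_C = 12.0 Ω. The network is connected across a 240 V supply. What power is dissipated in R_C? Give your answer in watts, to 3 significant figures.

Reduce the parallel pair to R_p first; the network is then a simple series string.
R_p = (66.0×12.0)/(66.0+12.0) = 10.15 Ω
R_total = 4.47 + 10.15 = 14.62 Ω
I = V / R_total = 240 / 14.62 = 16.41 A
Voltage across the parallel pair: V_p = I × R_p = 16.41 × 10.15 = 166.6 V
R_C sees V_p directly, so P = V_p² / R_C.
P_R_C = (166.6)² / 12.0 = 2314 W

2310 W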